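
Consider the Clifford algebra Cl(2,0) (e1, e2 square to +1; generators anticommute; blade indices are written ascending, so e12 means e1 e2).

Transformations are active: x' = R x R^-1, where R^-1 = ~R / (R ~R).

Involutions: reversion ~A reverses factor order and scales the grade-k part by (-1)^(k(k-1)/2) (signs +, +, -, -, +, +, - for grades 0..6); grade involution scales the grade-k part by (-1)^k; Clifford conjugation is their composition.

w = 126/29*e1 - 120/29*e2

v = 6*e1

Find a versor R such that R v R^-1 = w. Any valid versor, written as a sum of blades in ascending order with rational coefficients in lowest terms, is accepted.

Reasoning: v^2 = w^2 = 36 since conjugation preserves the quadratic form; R = v + w = 300/29*e1 - 120/29*e2 is then valid when invertible, keeping its own part and reversing (v - w)/2.
Answer: 300/29*e1 - 120/29*e2


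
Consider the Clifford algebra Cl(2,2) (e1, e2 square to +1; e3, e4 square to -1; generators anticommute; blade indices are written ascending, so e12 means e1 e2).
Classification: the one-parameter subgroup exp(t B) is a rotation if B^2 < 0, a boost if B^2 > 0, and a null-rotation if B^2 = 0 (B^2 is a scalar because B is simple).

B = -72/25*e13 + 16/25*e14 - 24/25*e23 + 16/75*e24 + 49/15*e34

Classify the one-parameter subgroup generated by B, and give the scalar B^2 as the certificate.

B^2 term by term: the squares give (-72/25)^2*(e13)^2 + (16/25)^2*(e14)^2 + (-24/25)^2*(e23)^2 + (16/75)^2*(e24)^2 + (49/15)^2*(e34)^2 = 5184/625*(+1) + 256/625*(+1) + 576/625*(+1) + 256/5625*(+1) + 2401/225*(-1) = -1 (each basis 2-blade squares to minus the product of its generators' squares); cross terms between blades sharing an index anticommute and cancel; the commuting (index-disjoint) pairs give grade-4 terms 2*c*c'*(blade product), which cancel blade by blade — e1234: 768/625 - 768/625 = 0 — confirming B is simple. So B^2 = -1.
Answer: rotation, certificate B^2 = -1. No conjugation can change B^2 = -1; the sign gives the class.


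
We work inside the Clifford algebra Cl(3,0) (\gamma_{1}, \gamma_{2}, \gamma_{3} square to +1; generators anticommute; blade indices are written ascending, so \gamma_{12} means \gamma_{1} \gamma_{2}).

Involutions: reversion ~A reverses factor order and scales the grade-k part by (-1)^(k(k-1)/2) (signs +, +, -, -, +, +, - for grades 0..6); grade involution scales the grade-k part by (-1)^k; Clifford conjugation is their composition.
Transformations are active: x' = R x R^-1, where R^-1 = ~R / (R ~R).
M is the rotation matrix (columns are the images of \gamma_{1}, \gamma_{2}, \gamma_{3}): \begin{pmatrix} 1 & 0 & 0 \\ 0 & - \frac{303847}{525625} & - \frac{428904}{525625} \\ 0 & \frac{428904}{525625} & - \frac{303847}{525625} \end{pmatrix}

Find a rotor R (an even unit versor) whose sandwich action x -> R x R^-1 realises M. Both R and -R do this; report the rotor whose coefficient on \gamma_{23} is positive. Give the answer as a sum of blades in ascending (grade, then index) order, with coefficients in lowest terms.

Method: write R = a + b12*\gamma_{12} + b13*\gamma_{13} + b23*\gamma_{23} with a^2 + b12^2 + b13^2 + b23^2 = 1 (so R^-1 = ~R). Expanding the columns R e_j ~R gives tr M = 4a^2 - 1 and, from the antisymmetric part, M21 - M12 = -4a*b12, M13 - M31 = 4a*b13, M32 - M23 = -4a*b23.
Here tr M = -\frac{82069}{525625}, so a^2 = (1 + tr M)/4 = \frac{110889}{525625} and a = ±\frac{333}{725}. Taking a = \frac{333}{725}: M21 - M12 = 0, M13 - M31 = 0, M32 - M23 = \frac{857808}{525625}, giving b12 = 0, b13 = 0, b23 = -\frac{644}{725}, i.e. R = \frac{333}{725} - \frac{644}{725} \gamma_{23}.
Its \gamma_{23} coefficient is negative, so report the other preimage -R.
Answer: -\frac{333}{725} + \frac{644}{725} \gamma_{23}. Recall the cover is two-to-one: with M of trace -\frac{82069}{525625}, both preimages act alike, and the stated \gamma_{23} sign chooses the sheet.


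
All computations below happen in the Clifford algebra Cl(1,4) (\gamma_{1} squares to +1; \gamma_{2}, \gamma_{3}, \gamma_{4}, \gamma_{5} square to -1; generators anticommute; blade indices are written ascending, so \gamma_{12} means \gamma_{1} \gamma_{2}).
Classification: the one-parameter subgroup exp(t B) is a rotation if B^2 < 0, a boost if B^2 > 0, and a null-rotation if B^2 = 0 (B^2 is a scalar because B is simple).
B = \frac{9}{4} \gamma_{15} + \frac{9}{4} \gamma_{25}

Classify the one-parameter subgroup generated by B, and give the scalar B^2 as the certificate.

B^2 term by term: the squares give (\frac{9}{4})^2*(\gamma_{15})^2 + (\frac{9}{4})^2*(\gamma_{25})^2 = \frac{81}{16}*(+1) + \frac{81}{16}*(-1) = 0 (each basis 2-blade squares to minus the product of its generators' squares); cross terms between blades sharing an index anticommute and cancel. So B^2 = 0.
Answer: null-rotation, certificate B^2 = 0. Note: conjugating B changes its blade decomposition but never the scalar B^2 = 0, whose sign settles the classification.


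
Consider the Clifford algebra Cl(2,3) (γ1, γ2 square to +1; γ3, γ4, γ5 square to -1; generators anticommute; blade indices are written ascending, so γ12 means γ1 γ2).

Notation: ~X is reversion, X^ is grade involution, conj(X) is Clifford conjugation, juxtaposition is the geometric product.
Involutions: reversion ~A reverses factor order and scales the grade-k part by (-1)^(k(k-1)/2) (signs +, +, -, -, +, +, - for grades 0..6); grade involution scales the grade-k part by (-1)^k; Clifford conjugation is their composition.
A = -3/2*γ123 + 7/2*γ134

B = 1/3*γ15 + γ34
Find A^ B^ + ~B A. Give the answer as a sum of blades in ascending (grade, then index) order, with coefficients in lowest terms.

first term: 7/2*γ1 - 3/2*γ124 + 1/2*γ235 - 7/6*γ345
second term: 7/2*γ1 + 3/2*γ124 - 1/2*γ235 + 7/6*γ345
Answer: 7*γ1


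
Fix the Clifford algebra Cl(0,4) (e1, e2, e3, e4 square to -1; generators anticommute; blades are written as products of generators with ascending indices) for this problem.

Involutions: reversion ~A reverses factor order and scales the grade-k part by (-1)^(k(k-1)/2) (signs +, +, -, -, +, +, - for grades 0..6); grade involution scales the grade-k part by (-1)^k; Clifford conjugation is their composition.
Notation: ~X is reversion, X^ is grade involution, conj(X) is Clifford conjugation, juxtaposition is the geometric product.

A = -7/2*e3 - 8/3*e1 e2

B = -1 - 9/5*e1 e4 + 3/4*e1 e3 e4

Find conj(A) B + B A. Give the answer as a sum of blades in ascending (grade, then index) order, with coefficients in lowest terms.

first term: -7/2*e3 - 8/3*e1 e2 + 21/8*e1 e4 - 24/5*e2 e4 + 63/10*e1 e3 e4 + 2*e2 e3 e4
second term: 7/2*e3 + 8/3*e1 e2 - 21/8*e1 e4 - 24/5*e2 e4 - 63/10*e1 e3 e4 + 2*e2 e3 e4
Answer: -48/5*e2 e4 + 4*e2 e3 e4


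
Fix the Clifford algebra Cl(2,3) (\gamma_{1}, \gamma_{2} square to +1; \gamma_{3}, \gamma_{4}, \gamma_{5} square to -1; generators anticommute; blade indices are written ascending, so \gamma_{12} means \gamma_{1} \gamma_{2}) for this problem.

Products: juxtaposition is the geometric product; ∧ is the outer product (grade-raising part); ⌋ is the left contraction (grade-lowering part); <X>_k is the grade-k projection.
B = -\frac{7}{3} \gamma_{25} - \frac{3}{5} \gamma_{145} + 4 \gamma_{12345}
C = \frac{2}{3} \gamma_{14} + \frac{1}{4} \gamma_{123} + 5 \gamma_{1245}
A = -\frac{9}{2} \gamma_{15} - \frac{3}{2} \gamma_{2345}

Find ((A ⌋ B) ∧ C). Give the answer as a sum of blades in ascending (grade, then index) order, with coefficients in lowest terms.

step 1: 6 \gamma_{1} - \frac{27}{10} \gamma_{4} + 18 \gamma_{234}
step 2: \frac{27}{40} \gamma_{1234}
Answer: \frac{27}{40} \gamma_{1234}


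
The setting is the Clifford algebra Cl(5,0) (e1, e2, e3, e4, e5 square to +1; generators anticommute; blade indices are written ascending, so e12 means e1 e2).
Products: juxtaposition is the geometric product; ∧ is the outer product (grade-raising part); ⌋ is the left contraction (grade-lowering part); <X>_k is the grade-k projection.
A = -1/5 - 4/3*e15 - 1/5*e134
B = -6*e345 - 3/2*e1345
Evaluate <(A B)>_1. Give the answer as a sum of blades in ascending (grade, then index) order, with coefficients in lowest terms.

step 1: -3/10*e5 - 6/5*e15 - 2*e34 + 8*e134 + 6/5*e345 + 3/10*e1345
step 2: -3/10*e5
Answer: -3/10*e5


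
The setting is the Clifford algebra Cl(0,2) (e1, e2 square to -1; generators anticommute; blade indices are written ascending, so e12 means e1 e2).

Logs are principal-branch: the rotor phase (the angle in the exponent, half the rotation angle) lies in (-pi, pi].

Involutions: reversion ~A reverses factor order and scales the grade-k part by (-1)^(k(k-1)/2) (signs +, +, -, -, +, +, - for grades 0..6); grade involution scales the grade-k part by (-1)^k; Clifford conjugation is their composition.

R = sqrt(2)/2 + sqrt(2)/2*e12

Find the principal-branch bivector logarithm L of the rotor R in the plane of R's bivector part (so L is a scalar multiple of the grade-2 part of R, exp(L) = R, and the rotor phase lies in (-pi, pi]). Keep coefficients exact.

The scalar part of R is sqrt(2)/2, which pins the rotor phase on the principal branch; dividing the bivector part by the sine of that phase recovers the unit plane, and L is the phase times that plane.
Concretely: cos(phase) = sqrt(2)/2 gives phase = ±pi/4, and since phase/sin(phase) is even the sign is immaterial: L = (phase/sin(phase)) * <R>_2 = (sqrt(2)*pi/4) * <R>_2.
Answer: pi/4*e12


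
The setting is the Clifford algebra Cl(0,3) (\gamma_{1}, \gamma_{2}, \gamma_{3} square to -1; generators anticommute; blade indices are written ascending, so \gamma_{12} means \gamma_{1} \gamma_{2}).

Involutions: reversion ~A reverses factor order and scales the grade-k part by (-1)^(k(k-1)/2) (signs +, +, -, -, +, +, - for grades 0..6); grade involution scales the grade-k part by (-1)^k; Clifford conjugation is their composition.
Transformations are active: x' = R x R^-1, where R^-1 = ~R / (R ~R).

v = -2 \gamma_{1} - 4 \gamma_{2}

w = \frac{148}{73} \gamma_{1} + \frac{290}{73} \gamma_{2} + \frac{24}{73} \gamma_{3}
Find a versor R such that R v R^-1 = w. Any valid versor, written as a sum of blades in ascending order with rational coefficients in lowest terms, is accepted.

The midline construction: v and w both square to -20, so reflecting in their sum \frac{2}{73} \gamma_{1} - \frac{2}{73} \gamma_{2} + \frac{24}{73} \gamma_{3} exchanges them.
Answer: \frac{2}{73} \gamma_{1} - \frac{2}{73} \gamma_{2} + \frac{24}{73} \gamma_{3}


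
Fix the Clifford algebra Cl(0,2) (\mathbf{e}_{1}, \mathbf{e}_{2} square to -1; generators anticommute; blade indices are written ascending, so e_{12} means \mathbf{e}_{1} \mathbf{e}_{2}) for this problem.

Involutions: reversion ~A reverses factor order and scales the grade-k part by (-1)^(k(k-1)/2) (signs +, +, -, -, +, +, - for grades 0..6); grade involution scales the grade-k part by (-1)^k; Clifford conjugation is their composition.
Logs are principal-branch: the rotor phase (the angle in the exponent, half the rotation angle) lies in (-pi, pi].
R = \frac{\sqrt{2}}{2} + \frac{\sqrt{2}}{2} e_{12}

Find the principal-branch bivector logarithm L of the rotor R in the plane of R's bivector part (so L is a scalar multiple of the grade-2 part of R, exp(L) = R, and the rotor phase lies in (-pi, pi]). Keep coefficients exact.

The scalar part of R is \frac{\sqrt{2}}{2}, which pins the rotor phase on the principal branch; dividing the bivector part by the sine of that phase recovers the unit plane, and L is the phase times that plane.
Concretely: cos(phase) = \frac{\sqrt{2}}{2} gives phase = ±\frac{\pi}{4}, and since phase/sin(phase) is even the sign is immaterial: L = (phase/sin(phase)) * <R>_2 = (\frac{\sqrt{2} \pi}{4}) * <R>_2.
Answer: \frac{\pi}{4} e_{12}


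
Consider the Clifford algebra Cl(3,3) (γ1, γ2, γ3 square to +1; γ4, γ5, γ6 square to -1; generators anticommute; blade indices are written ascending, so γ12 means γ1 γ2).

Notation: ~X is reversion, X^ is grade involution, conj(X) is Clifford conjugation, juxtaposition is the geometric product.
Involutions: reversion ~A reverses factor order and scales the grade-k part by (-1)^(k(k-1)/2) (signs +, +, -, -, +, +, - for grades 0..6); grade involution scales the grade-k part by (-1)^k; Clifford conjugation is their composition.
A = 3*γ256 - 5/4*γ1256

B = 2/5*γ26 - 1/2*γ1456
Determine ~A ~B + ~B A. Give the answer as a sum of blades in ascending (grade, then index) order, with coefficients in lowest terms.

first term: -6/5*γ5 - 1/2*γ15 + 5/8*γ24 + 3/2*γ124
second term: 6/5*γ5 - 1/2*γ15 - 5/8*γ24 - 3/2*γ124
Answer: -γ15


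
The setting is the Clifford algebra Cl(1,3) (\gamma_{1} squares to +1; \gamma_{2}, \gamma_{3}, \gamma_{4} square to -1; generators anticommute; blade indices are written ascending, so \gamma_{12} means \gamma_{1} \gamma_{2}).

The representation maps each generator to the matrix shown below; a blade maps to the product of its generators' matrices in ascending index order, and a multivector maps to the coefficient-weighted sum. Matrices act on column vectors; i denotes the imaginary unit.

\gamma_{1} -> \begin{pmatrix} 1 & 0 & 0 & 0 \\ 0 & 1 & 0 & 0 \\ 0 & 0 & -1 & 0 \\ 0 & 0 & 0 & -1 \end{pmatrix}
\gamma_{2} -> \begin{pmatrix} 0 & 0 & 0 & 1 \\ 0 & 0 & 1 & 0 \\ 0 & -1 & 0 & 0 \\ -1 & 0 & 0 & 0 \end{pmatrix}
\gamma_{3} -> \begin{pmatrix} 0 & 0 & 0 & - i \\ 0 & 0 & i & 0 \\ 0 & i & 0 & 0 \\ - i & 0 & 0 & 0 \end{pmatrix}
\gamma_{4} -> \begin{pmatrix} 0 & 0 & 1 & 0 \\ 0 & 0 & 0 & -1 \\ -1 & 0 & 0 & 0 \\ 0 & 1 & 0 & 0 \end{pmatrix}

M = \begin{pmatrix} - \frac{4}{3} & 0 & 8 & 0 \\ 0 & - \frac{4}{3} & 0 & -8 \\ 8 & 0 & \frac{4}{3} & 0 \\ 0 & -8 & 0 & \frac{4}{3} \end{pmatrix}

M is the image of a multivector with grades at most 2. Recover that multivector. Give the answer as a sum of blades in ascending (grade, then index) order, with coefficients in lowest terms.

Method: the blade images are trace-orthogonal — tr(rho(e_A) rho(e_B)^-1) = 4 if A = B and 0 otherwise — and rho(e_A)^-1 = (e_A)^2 * rho(e_A) with (e_A)^2 = +1 or -1, so the coefficient of e_A in the preimage is (e_A)^2 * tr(M rho(e_A))/4.
Nonzero projections over blades of grade <= 2: \gamma_{1}: (\gamma_{1})^2 = +1, tr(M rho(\gamma_{1})) = - \frac{16}{3}, coefficient -\frac{4}{3}; \gamma_{14}: (\gamma_{14})^2 = +1, tr(M rho(\gamma_{14})) = 32, coefficient 8. Every other blade of grade <= 2 projects to 0.
Answer: -\frac{4}{3} \gamma_{1} + 8 \gamma_{14}


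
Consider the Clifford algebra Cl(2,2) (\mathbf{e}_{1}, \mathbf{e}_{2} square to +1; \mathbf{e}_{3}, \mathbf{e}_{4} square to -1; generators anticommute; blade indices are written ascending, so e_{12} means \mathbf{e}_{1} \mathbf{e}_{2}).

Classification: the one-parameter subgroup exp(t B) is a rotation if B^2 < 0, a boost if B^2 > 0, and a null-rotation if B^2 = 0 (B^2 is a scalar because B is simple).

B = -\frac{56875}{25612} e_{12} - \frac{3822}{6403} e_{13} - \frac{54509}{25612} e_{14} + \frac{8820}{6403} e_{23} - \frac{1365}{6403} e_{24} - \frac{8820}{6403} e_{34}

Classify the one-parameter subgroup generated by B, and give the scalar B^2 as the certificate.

B^2 term by term: the squares give (-\frac{56875}{25612})^2*(e_{12})^2 + (-\frac{3822}{6403})^2*(e_{13})^2 + (-\frac{54509}{25612})^2*(e_{14})^2 + (\frac{8820}{6403})^2*(e_{23})^2 + (-\frac{1365}{6403})^2*(e_{24})^2 + (-\frac{8820}{6403})^2*(e_{34})^2 = \frac{3234765625}{655974544}*(-1) + \frac{14607684}{40998409}*(+1) + \frac{2971231081}{655974544}*(+1) + \frac{77792400}{40998409}*(+1) + \frac{1863225}{40998409}*(+1) + \frac{77792400}{40998409}*(-1) = 0 (each basis 2-blade squares to minus the product of its generators' squares); cross terms between blades sharing an index anticommute and cancel; the commuting (index-disjoint) pairs give grade-4 terms 2*c*c'*(blade product), which cancel blade by blade — e_{1234}: \frac{250818750}{40998409} - \frac{10434060}{40998409} - \frac{240384690}{40998409} = 0 — confirming B is simple. So B^2 = 0.
Answer: null-rotation, certificate B^2 = 0. Certificate logic: 0 is a conjugation-invariant scalar, so its sign fixes rotation versus boost versus null-rotation outright.


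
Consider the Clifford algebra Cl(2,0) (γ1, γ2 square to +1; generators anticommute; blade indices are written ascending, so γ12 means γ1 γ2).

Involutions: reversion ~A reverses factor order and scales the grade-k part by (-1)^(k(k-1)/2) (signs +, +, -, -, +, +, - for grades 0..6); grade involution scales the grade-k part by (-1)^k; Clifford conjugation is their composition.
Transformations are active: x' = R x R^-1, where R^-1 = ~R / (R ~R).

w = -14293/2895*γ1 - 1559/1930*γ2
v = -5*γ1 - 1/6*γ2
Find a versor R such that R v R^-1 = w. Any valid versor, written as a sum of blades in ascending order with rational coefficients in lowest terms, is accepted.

Sketch: the shared square 901/36 makes R = v + w = -28768/2895*γ1 - 2821/2895*γ2 the natural versor; its sandwich fixes that direction, negates (v - w)/2, and sends v to w.
Answer: -28768/2895*γ1 - 2821/2895*γ2


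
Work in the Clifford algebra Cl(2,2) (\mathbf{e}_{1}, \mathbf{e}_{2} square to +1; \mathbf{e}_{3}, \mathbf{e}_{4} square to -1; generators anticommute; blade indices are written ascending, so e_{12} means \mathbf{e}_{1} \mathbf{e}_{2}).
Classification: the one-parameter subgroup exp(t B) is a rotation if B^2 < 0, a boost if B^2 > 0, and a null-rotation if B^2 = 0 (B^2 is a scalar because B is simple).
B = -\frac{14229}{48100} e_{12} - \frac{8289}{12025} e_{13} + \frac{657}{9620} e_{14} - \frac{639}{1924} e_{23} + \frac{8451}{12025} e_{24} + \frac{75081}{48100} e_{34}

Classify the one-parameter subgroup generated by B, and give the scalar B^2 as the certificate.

B^2 term by term: the squares give (-\frac{14229}{48100})^2*(e_{12})^2 + (-\frac{8289}{12025})^2*(e_{13})^2 + (\frac{657}{9620})^2*(e_{14})^2 + (-\frac{639}{1924})^2*(e_{23})^2 + (\frac{8451}{12025})^2*(e_{24})^2 + (\frac{75081}{48100})^2*(e_{34})^2 = \frac{202464441}{2313610000}*(-1) + \frac{68707521}{144600625}*(+1) + \frac{431649}{92544400}*(+1) + \frac{408321}{3701776}*(+1) + \frac{71419401}{144600625}*(+1) + \frac{5637156561}{2313610000}*(-1) = -\frac{36}{25} (each basis 2-blade squares to minus the product of its generators' squares); cross terms between blades sharing an index anticommute and cancel; the commuting (index-disjoint) pairs give grade-4 terms 2*c*c'*(blade product), which cancel blade by blade — e_{1234}: -\frac{1068327549}{1156805000} + \frac{140100678}{144600625} - \frac{419823}{9254440} = 0 — confirming B is simple. So B^2 = -\frac{36}{25}.
Answer: rotation, certificate B^2 = -\frac{36}{25}. One invariant decides it: the square -\frac{36}{25} survives every conjugation, and its sign is exactly the classification.


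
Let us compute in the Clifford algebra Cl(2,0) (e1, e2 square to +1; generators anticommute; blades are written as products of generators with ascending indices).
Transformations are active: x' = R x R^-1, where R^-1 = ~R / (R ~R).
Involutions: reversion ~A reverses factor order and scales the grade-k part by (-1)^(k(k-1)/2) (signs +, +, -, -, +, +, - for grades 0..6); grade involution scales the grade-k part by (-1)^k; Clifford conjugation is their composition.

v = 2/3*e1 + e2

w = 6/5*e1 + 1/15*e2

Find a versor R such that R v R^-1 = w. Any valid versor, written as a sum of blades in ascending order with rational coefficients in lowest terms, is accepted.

Reasoning: v^2 = w^2 = 13/9 since conjugation preserves the quadratic form; R = v + w = 28/15*e1 + 16/15*e2 is then valid when invertible, keeping its own part and reversing (v - w)/2.
Answer: 28/15*e1 + 16/15*e2


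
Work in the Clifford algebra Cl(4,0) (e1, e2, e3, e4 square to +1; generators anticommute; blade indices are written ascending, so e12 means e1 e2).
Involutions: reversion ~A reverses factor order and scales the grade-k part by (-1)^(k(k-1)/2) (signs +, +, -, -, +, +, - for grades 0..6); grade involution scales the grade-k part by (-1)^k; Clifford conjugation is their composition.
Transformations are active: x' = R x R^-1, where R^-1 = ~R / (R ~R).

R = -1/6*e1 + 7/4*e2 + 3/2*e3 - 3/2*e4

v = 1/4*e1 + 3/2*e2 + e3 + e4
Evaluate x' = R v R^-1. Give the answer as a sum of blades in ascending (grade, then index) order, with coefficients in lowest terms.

~R = -1/6*e1 + 7/4*e2 + 3/2*e3 - 3/2*e4, and R ~R = 1093/144, so R^-1 = ~R / (1093/144).
R v = 31/12 - 11/16*e12 - 13/24*e13 + 5/24*e14 - 1/2*e23 + 4*e24 + 3*e34
Answer: -1589/4372*e1 - 675/2186*e2 + 23/1093*e3 - 2209/1093*e4


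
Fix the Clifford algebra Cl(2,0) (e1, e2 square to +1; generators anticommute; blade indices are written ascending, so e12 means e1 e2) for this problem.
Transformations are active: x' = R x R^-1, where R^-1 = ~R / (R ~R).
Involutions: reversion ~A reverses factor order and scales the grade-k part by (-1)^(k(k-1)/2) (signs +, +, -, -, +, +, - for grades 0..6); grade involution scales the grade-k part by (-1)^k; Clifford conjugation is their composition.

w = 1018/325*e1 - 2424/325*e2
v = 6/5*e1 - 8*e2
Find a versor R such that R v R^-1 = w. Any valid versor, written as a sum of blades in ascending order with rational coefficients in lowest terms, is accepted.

Equal squares first: v^2 = w^2 = 1636/25. Then v + w = 1408/325*e1 - 5024/325*e2 is a versor taking v to w, provided it is invertible.
Answer: 1408/325*e1 - 5024/325*e2


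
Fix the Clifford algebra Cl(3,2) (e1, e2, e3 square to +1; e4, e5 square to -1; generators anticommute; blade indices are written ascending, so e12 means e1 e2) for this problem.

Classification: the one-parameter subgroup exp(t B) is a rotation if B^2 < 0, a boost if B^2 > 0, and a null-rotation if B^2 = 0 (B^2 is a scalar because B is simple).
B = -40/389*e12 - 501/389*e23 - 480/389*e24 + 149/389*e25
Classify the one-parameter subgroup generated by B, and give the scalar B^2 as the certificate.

B^2 term by term: the squares give (-40/389)^2*(e12)^2 + (-501/389)^2*(e23)^2 + (-480/389)^2*(e24)^2 + (149/389)^2*(e25)^2 = 1600/151321*(-1) + 251001/151321*(-1) + 230400/151321*(+1) + 22201/151321*(+1) = 0 (each basis 2-blade squares to minus the product of its generators' squares); cross terms between blades sharing an index anticommute and cancel. So B^2 = 0.
Answer: null-rotation, certificate B^2 = 0. One invariant decides it: the square 0 survives every conjugation, and its sign is exactly the classification.


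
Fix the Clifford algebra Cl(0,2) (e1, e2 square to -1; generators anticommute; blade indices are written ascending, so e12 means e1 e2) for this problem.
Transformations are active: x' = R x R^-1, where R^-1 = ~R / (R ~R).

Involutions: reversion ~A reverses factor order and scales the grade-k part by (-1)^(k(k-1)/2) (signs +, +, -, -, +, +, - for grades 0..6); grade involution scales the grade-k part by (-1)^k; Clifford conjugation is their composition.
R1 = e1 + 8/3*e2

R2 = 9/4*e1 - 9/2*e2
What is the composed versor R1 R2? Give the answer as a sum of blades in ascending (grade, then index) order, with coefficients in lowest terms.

Distribute over the terms of R1 (each basis-blade product reordered to ascending indices, repeated generators contracted through their squares):
(e1) R2 = -9/4 - 9/2*e12
(8/3*e2) R2 = 12 - 6*e12
Summing the partial products and collecting blades:
Answer: 39/4 - 21/2*e12


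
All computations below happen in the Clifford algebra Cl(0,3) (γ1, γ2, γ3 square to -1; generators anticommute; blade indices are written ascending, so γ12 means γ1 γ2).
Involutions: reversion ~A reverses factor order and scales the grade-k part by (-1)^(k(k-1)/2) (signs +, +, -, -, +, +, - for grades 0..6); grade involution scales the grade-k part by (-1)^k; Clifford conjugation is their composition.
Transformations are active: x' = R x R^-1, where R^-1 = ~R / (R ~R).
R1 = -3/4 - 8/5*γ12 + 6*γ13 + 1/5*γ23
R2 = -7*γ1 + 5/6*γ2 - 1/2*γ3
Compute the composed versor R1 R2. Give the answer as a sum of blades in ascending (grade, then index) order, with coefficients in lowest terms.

Distribute over the terms of R2 (each basis-blade product reordered to ascending indices, repeated generators contracted through their squares):
R1 (-7*γ1) = 21/4*γ1 + 56/5*γ2 - 42*γ3 - 7/5*γ123
R1 (5/6*γ2) = 4/3*γ1 - 5/8*γ2 + 1/6*γ3 - 5*γ123
R1 (-1/2*γ3) = 3*γ1 + 1/10*γ2 + 3/8*γ3 + 4/5*γ123
Summing the partial products and collecting blades:
Answer: 115/12*γ1 + 427/40*γ2 - 995/24*γ3 - 28/5*γ123


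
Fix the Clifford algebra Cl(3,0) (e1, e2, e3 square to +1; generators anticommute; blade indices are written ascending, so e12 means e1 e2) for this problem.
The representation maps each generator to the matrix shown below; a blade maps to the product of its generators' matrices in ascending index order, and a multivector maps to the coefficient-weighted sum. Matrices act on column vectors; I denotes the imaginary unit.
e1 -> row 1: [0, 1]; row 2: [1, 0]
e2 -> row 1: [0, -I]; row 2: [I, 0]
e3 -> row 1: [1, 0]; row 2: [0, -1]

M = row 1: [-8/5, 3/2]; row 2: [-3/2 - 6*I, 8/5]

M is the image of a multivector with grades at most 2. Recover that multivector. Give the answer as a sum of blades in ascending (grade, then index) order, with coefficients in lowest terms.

Method: 1, rho(e1), rho(e2), rho(e3) form a trace-orthogonal basis of the 2x2 complex matrices (tr(X Y) = 2 if X = Y, else 0), so M = m0*1 + m1*rho(e1) + m2*rho(e2) + m3*rho(e3) with m0 = tr(M)/2 = 0, m1 = tr(M rho(e1))/2 = -3*I, m2 = tr(M rho(e2))/2 = -3 + 3*I/2, m3 = tr(M rho(e3))/2 = -8/5.
Multiplying table entries, the bivector images are rho(e12) = I*rho(e3), rho(e13) = -I*rho(e2), rho(e23) = I*rho(e1); with real blade coefficients the real parts of m0..m3 are the coefficients of 1, e1, e2, e3 and the imaginary parts give the bivectors (e23: Im m1, e13: -Im m2, e12: Im m3).
Answer: -3*e2 - 8/5*e3 - 3/2*e13 - 3*e23


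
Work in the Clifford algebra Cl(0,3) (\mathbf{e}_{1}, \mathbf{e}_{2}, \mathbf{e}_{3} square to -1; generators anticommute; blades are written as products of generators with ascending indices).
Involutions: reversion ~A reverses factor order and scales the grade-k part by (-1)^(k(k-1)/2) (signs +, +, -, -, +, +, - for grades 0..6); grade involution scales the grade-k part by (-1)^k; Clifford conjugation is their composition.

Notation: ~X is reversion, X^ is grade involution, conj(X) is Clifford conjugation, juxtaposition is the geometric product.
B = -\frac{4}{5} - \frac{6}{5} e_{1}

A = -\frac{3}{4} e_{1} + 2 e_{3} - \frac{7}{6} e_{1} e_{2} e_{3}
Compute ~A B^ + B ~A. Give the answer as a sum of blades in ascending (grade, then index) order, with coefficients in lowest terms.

first term: \frac{9}{10} + \frac{3}{5} e_{1} - \frac{8}{5} e_{3} - \frac{12}{5} e_{1} e_{3} - \frac{7}{5} e_{2} e_{3} - \frac{14}{15} e_{1} e_{2} e_{3}
second term: -\frac{9}{10} + \frac{3}{5} e_{1} - \frac{8}{5} e_{3} - \frac{12}{5} e_{1} e_{3} + \frac{7}{5} e_{2} e_{3} - \frac{14}{15} e_{1} e_{2} e_{3}
Answer: \frac{6}{5} e_{1} - \frac{16}{5} e_{3} - \frac{24}{5} e_{1} e_{3} - \frac{28}{15} e_{1} e_{2} e_{3}


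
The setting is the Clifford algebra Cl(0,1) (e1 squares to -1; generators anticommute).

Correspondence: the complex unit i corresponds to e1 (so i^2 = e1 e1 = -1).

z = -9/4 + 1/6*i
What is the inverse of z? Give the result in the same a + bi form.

In blades: z = -9/4 + 1/6*e1.
With qbar = -9/4 - 1/6*e1 (scalar fixed, mapped units negated), z qbar = 733/144 (the sum of squared coefficients), so z^-1 = qbar / (733/144) = -324/733 - 24/733*e1; translating back:
Answer: -324/733 - 24/733*i


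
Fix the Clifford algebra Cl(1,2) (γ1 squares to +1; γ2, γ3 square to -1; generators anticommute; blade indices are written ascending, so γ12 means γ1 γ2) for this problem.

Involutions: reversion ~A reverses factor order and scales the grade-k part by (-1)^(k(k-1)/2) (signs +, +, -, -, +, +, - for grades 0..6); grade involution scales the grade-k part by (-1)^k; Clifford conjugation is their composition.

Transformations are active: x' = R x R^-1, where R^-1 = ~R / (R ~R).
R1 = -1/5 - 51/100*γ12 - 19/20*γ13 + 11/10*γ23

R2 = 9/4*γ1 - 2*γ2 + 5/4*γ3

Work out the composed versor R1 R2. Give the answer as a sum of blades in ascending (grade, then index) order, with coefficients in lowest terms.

Distribute over the terms of R2 (each basis-blade product reordered to ascending indices, repeated generators contracted through their squares):
R1 (9/4*γ1) = -9/20*γ1 + 459/400*γ2 + 171/80*γ3 + 99/40*γ123
R1 (-2*γ2) = -51/50*γ1 + 2/5*γ2 - 11/5*γ3 - 19/10*γ123
R1 (5/4*γ3) = 19/16*γ1 - 11/8*γ2 - 1/4*γ3 - 51/80*γ123
Summing the partial products and collecting blades:
Answer: -113/400*γ1 + 69/400*γ2 - 5/16*γ3 - 1/16*γ123


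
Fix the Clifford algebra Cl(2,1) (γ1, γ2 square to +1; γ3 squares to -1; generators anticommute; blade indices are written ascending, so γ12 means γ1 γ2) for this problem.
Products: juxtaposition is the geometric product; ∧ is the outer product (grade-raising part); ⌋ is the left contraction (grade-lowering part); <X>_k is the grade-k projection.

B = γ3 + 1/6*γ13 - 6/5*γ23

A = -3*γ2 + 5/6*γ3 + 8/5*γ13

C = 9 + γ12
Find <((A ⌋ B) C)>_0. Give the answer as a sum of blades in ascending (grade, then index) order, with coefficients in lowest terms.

step 1: -17/30 + 5/36*γ1 - γ2 + 18/5*γ3
step 2: -51/10 + 9/4*γ1 - 319/36*γ2 + 162/5*γ3 - 17/30*γ12 + 18/5*γ123
step 3: -51/10
Answer: -51/10


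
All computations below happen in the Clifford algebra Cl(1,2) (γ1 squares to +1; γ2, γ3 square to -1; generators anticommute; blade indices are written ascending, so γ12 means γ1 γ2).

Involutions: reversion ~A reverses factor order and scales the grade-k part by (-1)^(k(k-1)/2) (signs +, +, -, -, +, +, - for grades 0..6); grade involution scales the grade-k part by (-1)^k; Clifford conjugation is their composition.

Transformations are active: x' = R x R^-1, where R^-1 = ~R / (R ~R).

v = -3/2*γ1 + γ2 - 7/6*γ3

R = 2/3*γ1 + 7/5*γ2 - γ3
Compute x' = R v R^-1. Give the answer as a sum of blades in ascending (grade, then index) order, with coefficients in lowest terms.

~R = 2/3*γ1 + 7/5*γ2 - γ3, and R ~R = -566/225, so R^-1 = ~R / (-566/225).
R v = -107/30 + 83/30*γ12 - 41/18*γ13 - 19/30*γ23
Answer: 1919/566*γ1 + 1681/566*γ2 - 1417/849*γ3


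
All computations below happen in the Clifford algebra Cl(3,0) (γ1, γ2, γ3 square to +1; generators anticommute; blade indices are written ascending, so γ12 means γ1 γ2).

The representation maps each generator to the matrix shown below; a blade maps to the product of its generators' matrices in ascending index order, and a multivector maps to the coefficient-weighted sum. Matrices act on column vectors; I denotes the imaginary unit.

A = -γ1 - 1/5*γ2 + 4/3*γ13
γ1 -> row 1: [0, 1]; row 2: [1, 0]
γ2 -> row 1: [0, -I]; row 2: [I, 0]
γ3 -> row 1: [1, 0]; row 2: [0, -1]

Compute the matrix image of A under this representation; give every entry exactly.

Bivector images (products of the table entries): rho(γ13) = rho(γ1)rho(γ3) = row 1: [0, -1]; row 2: [1, 0].
M = (-1)*rho(γ1) + (-1/5)*rho(γ2) + (4/3)*rho(γ13), summed entrywise:
Answer: row 1: [0, -7/3 + I/5]; row 2: [1/3 - I/5, 0]


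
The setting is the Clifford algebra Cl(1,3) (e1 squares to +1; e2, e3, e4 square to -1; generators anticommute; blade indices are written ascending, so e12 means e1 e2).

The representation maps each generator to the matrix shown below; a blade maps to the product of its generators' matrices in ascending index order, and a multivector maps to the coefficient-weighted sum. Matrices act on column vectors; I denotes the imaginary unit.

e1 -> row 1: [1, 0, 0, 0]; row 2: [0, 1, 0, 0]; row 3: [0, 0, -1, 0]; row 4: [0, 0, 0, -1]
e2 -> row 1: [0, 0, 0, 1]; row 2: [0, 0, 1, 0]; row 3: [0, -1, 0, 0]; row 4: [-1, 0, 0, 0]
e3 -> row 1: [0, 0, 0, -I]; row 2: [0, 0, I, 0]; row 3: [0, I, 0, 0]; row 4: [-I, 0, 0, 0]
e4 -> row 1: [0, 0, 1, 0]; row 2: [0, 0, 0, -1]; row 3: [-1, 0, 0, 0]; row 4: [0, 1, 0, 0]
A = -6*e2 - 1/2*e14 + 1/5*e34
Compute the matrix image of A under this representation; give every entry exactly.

Bivector images (products of the table entries): rho(e14) = rho(e1)rho(e4) = row 1: [0, 0, 1, 0]; row 2: [0, 0, 0, -1]; row 3: [1, 0, 0, 0]; row 4: [0, -1, 0, 0]; rho(e34) = rho(e3)rho(e4) = row 1: [0, -I, 0, 0]; row 2: [-I, 0, 0, 0]; row 3: [0, 0, 0, -I]; row 4: [0, 0, -I, 0].
M = (-6)*rho(e2) + (-1/2)*rho(e14) + (1/5)*rho(e34), summed entrywise:
Answer: row 1: [0, -I/5, -1/2, -6]; row 2: [-I/5, 0, -6, 1/2]; row 3: [-1/2, 6, 0, -I/5]; row 4: [6, 1/2, -I/5, 0]


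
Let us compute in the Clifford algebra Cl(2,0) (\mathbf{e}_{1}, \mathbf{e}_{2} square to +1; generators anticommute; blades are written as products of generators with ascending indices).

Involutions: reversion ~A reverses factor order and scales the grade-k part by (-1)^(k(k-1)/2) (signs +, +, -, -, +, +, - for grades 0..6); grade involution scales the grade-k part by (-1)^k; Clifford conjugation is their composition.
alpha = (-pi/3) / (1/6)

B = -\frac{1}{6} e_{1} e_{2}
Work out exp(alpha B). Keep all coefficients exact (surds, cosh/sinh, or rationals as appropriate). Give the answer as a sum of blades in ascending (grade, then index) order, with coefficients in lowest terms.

B^2 = (-\frac{1}{6})^2*(e_{1} e_{2})^2 = \frac{1}{36}*(-1) = -\frac{1}{36} (a basis 2-blade squares to minus the product of its generators' squares).
B^2 = -\frac{1}{36} — B^2 < 0, so the exponential closes trigonometrically: l = \frac{1}{6}, alpha*l = - \frac{\pi}{3}, so exp(alpha B) = cos(- \frac{\pi}{3}) + (sin(- \frac{\pi}{3})/(\frac{1}{6}))*B = \frac{1}{2} + (- 3 \sqrt{3})*B.
Answer: \frac{1}{2} + \frac{\sqrt{3}}{2} e_{1} e_{2}


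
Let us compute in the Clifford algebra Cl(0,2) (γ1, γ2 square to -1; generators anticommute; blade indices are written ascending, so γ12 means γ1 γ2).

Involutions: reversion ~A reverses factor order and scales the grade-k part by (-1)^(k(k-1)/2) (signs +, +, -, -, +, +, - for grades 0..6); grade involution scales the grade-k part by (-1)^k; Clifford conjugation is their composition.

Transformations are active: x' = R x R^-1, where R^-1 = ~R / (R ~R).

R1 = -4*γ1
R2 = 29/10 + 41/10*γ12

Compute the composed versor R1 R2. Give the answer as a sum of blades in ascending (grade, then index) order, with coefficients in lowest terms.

Distribute over the terms of R1 (each basis-blade product reordered to ascending indices, repeated generators contracted through their squares):
(-4*γ1) R2 = -58/5*γ1 + 82/5*γ2
Answer: -58/5*γ1 + 82/5*γ2


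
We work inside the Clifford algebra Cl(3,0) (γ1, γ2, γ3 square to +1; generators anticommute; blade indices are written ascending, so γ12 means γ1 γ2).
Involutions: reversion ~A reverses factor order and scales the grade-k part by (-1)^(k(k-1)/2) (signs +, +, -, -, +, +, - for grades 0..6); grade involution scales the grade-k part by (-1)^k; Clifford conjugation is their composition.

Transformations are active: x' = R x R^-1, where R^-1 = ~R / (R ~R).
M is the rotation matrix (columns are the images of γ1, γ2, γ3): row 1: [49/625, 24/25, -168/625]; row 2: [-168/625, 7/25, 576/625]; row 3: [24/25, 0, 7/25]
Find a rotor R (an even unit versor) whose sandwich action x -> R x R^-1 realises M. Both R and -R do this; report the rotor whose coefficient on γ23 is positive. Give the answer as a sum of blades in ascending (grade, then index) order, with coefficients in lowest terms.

Method: write R = a + b12*γ12 + b13*γ13 + b23*γ23 with a^2 + b12^2 + b13^2 + b23^2 = 1 (so R^-1 = ~R). Expanding the columns R e_j ~R gives tr M = 4a^2 - 1 and, from the antisymmetric part, M21 - M12 = -4a*b12, M13 - M31 = 4a*b13, M32 - M23 = -4a*b23.
Here tr M = 399/625, so a^2 = (1 + tr M)/4 = 256/625 and a = ±16/25. Taking a = 16/25: M21 - M12 = -768/625, M13 - M31 = -768/625, M32 - M23 = -576/625, giving b12 = 12/25, b13 = -12/25, b23 = 9/25, i.e. R = 16/25 + 12/25*γ12 - 12/25*γ13 + 9/25*γ23.
Its γ23 coefficient is already positive.
Answer: 16/25 + 12/25*γ12 - 12/25*γ13 + 9/25*γ23. Key observation: the double cover Spin(3) -> SO(3) sends R and -R to the same matrix (trace 399/625 here), so the stated sign of the γ23 coefficient is what selects one sheet.


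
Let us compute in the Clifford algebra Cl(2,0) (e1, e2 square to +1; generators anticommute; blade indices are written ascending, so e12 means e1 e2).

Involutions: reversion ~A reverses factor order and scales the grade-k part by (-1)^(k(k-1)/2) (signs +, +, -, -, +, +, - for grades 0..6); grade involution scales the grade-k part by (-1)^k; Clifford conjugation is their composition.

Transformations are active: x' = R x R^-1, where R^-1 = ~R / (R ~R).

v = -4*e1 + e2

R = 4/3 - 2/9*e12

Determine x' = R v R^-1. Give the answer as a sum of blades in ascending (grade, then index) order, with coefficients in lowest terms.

~R = 4/3 + 2/9*e12, and R ~R = 148/81, so R^-1 = ~R / (148/81).
R v = -50/9*e1 + 4/9*e2
Answer: -152/37*e1 - 13/37*e2


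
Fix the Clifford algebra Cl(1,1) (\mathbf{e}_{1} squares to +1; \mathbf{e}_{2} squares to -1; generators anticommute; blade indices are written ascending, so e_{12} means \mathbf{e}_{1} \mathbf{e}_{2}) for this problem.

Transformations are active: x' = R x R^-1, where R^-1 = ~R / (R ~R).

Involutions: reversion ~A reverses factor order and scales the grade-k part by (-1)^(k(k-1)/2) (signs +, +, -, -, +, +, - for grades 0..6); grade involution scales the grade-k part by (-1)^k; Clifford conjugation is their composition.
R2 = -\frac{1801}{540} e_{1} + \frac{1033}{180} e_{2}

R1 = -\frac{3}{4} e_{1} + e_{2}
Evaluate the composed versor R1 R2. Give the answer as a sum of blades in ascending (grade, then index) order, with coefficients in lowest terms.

Distribute over the terms of R1 (each basis-blade product reordered to ascending indices, repeated generators contracted through their squares):
(-\frac{3}{4} e_{1}) R2 = \frac{1801}{720} - \frac{1033}{240} e_{12}
(e_{2}) R2 = -\frac{1033}{180} + \frac{1801}{540} e_{12}
Summing the partial products and collecting blades:
Answer: -\frac{259}{80} - \frac{2093}{2160} e_{12}


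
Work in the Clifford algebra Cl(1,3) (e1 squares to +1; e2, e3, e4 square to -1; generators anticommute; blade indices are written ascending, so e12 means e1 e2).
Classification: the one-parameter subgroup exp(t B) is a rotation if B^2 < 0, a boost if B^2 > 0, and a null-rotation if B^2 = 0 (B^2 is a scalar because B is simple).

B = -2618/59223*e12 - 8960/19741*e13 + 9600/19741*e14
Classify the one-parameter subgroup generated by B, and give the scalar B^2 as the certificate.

B^2 term by term: the squares give (-2618/59223)^2*(e12)^2 + (-8960/19741)^2*(e13)^2 + (9600/19741)^2*(e14)^2 = 6853924/3507363729*(+1) + 80281600/389707081*(+1) + 92160000/389707081*(+1) = 4/9 (each basis 2-blade squares to minus the product of its generators' squares); cross terms between blades sharing an index anticommute and cancel. So B^2 = 4/9.
Answer: boost, certificate B^2 = 4/9. B^2 = 4/9 is basis-independent, so its sign is the whole story.


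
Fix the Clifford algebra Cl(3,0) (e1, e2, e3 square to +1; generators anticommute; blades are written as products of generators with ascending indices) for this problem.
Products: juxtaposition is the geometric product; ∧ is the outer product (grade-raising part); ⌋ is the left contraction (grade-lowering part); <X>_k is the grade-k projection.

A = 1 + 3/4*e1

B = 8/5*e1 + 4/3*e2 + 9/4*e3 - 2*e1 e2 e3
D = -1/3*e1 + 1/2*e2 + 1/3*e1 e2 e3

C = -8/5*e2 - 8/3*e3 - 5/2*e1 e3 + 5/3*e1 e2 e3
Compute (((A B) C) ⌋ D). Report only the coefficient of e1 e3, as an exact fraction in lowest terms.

step 1: 6/5 + 8/5*e1 + 4/3*e2 + 9/4*e3 + e1 e2 + 27/16*e1 e3 - 3/2*e2 e3 - 2*e1 e2 e3
step 2: -93/160 + 81/40*e1 + 3957/400*e2 - 169/15*e3 + 1541/150*e1 e2 - 571/45*e1 e3 + 469/90*e2 e3 + 161/30*e1 e2 e3
step 3: 17873/7200 - 6667/4320*e1 - 7811/1728*e2 - 1541/450*e3 - 169/45*e1 e2 - 1319/400*e1 e3 + 27/40*e2 e3 - 31/160*e1 e2 e3
Answer: -1319/400


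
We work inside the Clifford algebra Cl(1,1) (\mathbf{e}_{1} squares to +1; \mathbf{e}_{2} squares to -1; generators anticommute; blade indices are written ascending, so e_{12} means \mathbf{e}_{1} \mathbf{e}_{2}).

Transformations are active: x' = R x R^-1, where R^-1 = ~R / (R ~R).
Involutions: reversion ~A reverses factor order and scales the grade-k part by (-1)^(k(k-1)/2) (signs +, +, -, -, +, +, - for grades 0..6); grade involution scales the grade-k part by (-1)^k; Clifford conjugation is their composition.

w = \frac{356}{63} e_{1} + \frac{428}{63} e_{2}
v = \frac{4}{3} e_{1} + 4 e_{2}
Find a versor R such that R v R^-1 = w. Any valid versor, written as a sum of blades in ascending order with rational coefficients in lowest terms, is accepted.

A norm check does it: q(v) = q(w) = -\frac{128}{9}, hence R = v + w = \frac{440}{63} e_{1} + \frac{680}{63} e_{2} realises the map — parallel part kept, (v - w)/2 negated, v carried to w.
Answer: \frac{440}{63} e_{1} + \frac{680}{63} e_{2}
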